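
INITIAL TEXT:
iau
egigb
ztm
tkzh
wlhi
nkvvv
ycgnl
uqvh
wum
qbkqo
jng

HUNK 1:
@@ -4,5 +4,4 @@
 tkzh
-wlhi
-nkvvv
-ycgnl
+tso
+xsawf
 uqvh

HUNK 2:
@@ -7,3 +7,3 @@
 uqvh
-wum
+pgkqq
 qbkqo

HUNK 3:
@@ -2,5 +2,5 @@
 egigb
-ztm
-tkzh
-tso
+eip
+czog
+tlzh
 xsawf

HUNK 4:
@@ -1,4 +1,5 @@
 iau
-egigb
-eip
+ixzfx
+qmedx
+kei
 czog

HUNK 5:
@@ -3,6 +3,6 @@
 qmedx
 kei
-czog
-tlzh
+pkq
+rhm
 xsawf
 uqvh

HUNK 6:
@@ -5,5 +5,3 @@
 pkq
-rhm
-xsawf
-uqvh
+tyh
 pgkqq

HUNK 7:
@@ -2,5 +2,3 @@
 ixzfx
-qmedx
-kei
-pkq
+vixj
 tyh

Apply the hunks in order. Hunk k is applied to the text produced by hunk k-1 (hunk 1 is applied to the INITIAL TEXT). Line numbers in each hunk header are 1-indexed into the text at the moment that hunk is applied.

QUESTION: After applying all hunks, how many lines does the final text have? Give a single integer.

Answer: 7

Derivation:
Hunk 1: at line 4 remove [wlhi,nkvvv,ycgnl] add [tso,xsawf] -> 10 lines: iau egigb ztm tkzh tso xsawf uqvh wum qbkqo jng
Hunk 2: at line 7 remove [wum] add [pgkqq] -> 10 lines: iau egigb ztm tkzh tso xsawf uqvh pgkqq qbkqo jng
Hunk 3: at line 2 remove [ztm,tkzh,tso] add [eip,czog,tlzh] -> 10 lines: iau egigb eip czog tlzh xsawf uqvh pgkqq qbkqo jng
Hunk 4: at line 1 remove [egigb,eip] add [ixzfx,qmedx,kei] -> 11 lines: iau ixzfx qmedx kei czog tlzh xsawf uqvh pgkqq qbkqo jng
Hunk 5: at line 3 remove [czog,tlzh] add [pkq,rhm] -> 11 lines: iau ixzfx qmedx kei pkq rhm xsawf uqvh pgkqq qbkqo jng
Hunk 6: at line 5 remove [rhm,xsawf,uqvh] add [tyh] -> 9 lines: iau ixzfx qmedx kei pkq tyh pgkqq qbkqo jng
Hunk 7: at line 2 remove [qmedx,kei,pkq] add [vixj] -> 7 lines: iau ixzfx vixj tyh pgkqq qbkqo jng
Final line count: 7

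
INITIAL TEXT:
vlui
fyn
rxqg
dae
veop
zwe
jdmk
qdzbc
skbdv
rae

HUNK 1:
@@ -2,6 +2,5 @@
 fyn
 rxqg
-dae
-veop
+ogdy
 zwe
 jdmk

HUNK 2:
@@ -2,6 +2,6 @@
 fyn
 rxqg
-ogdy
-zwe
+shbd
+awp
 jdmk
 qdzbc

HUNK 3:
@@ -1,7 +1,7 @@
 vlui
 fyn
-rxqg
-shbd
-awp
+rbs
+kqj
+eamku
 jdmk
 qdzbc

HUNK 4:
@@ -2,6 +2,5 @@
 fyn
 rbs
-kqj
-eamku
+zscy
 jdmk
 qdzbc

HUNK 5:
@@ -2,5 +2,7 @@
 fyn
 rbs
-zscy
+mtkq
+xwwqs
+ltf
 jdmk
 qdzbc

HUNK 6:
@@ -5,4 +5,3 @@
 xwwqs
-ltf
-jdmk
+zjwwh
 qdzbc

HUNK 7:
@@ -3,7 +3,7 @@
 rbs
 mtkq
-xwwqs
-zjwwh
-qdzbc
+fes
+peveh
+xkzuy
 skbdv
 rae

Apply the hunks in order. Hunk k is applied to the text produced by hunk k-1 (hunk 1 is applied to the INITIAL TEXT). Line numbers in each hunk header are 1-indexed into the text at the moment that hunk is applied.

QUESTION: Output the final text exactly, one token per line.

Answer: vlui
fyn
rbs
mtkq
fes
peveh
xkzuy
skbdv
rae

Derivation:
Hunk 1: at line 2 remove [dae,veop] add [ogdy] -> 9 lines: vlui fyn rxqg ogdy zwe jdmk qdzbc skbdv rae
Hunk 2: at line 2 remove [ogdy,zwe] add [shbd,awp] -> 9 lines: vlui fyn rxqg shbd awp jdmk qdzbc skbdv rae
Hunk 3: at line 1 remove [rxqg,shbd,awp] add [rbs,kqj,eamku] -> 9 lines: vlui fyn rbs kqj eamku jdmk qdzbc skbdv rae
Hunk 4: at line 2 remove [kqj,eamku] add [zscy] -> 8 lines: vlui fyn rbs zscy jdmk qdzbc skbdv rae
Hunk 5: at line 2 remove [zscy] add [mtkq,xwwqs,ltf] -> 10 lines: vlui fyn rbs mtkq xwwqs ltf jdmk qdzbc skbdv rae
Hunk 6: at line 5 remove [ltf,jdmk] add [zjwwh] -> 9 lines: vlui fyn rbs mtkq xwwqs zjwwh qdzbc skbdv rae
Hunk 7: at line 3 remove [xwwqs,zjwwh,qdzbc] add [fes,peveh,xkzuy] -> 9 lines: vlui fyn rbs mtkq fes peveh xkzuy skbdv rae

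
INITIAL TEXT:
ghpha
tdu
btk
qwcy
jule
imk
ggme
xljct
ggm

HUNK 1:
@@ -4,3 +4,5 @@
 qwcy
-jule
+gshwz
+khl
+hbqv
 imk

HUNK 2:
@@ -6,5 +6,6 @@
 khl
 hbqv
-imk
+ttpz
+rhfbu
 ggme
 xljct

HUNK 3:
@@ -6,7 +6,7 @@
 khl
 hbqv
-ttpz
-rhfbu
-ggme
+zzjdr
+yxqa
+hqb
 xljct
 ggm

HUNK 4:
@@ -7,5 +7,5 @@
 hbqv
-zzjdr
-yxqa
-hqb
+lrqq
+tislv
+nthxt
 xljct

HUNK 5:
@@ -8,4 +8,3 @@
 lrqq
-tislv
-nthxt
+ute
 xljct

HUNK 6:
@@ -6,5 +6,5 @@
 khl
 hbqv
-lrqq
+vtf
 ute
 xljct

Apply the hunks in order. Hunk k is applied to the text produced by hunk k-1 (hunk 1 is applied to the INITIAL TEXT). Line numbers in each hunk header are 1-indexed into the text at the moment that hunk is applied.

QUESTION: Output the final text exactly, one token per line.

Answer: ghpha
tdu
btk
qwcy
gshwz
khl
hbqv
vtf
ute
xljct
ggm

Derivation:
Hunk 1: at line 4 remove [jule] add [gshwz,khl,hbqv] -> 11 lines: ghpha tdu btk qwcy gshwz khl hbqv imk ggme xljct ggm
Hunk 2: at line 6 remove [imk] add [ttpz,rhfbu] -> 12 lines: ghpha tdu btk qwcy gshwz khl hbqv ttpz rhfbu ggme xljct ggm
Hunk 3: at line 6 remove [ttpz,rhfbu,ggme] add [zzjdr,yxqa,hqb] -> 12 lines: ghpha tdu btk qwcy gshwz khl hbqv zzjdr yxqa hqb xljct ggm
Hunk 4: at line 7 remove [zzjdr,yxqa,hqb] add [lrqq,tislv,nthxt] -> 12 lines: ghpha tdu btk qwcy gshwz khl hbqv lrqq tislv nthxt xljct ggm
Hunk 5: at line 8 remove [tislv,nthxt] add [ute] -> 11 lines: ghpha tdu btk qwcy gshwz khl hbqv lrqq ute xljct ggm
Hunk 6: at line 6 remove [lrqq] add [vtf] -> 11 lines: ghpha tdu btk qwcy gshwz khl hbqv vtf ute xljct ggm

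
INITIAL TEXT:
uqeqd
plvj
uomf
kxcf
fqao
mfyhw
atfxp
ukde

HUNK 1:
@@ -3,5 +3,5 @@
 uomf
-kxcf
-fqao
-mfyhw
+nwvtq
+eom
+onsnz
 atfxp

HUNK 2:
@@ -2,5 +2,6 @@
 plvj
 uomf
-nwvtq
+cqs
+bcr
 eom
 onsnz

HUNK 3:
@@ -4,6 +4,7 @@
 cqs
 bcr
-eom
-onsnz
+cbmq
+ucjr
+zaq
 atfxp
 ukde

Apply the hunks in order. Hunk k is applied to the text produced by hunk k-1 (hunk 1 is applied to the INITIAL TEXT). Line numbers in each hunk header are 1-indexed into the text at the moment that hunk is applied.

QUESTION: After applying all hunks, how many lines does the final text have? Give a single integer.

Answer: 10

Derivation:
Hunk 1: at line 3 remove [kxcf,fqao,mfyhw] add [nwvtq,eom,onsnz] -> 8 lines: uqeqd plvj uomf nwvtq eom onsnz atfxp ukde
Hunk 2: at line 2 remove [nwvtq] add [cqs,bcr] -> 9 lines: uqeqd plvj uomf cqs bcr eom onsnz atfxp ukde
Hunk 3: at line 4 remove [eom,onsnz] add [cbmq,ucjr,zaq] -> 10 lines: uqeqd plvj uomf cqs bcr cbmq ucjr zaq atfxp ukde
Final line count: 10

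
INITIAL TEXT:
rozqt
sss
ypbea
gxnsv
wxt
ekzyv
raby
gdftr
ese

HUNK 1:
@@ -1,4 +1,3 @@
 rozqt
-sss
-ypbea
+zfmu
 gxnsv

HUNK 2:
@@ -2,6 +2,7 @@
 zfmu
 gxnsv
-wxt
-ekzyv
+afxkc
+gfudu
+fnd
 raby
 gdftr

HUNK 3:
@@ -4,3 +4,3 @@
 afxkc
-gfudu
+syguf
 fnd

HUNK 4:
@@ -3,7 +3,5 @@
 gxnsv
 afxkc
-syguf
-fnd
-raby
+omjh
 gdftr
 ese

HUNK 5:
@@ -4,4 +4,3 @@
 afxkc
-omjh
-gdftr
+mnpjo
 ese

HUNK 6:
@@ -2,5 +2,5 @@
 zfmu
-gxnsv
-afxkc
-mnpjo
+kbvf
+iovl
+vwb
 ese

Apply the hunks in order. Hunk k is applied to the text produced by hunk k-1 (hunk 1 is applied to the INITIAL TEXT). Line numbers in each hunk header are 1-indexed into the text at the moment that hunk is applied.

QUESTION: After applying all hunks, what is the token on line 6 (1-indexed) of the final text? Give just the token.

Hunk 1: at line 1 remove [sss,ypbea] add [zfmu] -> 8 lines: rozqt zfmu gxnsv wxt ekzyv raby gdftr ese
Hunk 2: at line 2 remove [wxt,ekzyv] add [afxkc,gfudu,fnd] -> 9 lines: rozqt zfmu gxnsv afxkc gfudu fnd raby gdftr ese
Hunk 3: at line 4 remove [gfudu] add [syguf] -> 9 lines: rozqt zfmu gxnsv afxkc syguf fnd raby gdftr ese
Hunk 4: at line 3 remove [syguf,fnd,raby] add [omjh] -> 7 lines: rozqt zfmu gxnsv afxkc omjh gdftr ese
Hunk 5: at line 4 remove [omjh,gdftr] add [mnpjo] -> 6 lines: rozqt zfmu gxnsv afxkc mnpjo ese
Hunk 6: at line 2 remove [gxnsv,afxkc,mnpjo] add [kbvf,iovl,vwb] -> 6 lines: rozqt zfmu kbvf iovl vwb ese
Final line 6: ese

Answer: ese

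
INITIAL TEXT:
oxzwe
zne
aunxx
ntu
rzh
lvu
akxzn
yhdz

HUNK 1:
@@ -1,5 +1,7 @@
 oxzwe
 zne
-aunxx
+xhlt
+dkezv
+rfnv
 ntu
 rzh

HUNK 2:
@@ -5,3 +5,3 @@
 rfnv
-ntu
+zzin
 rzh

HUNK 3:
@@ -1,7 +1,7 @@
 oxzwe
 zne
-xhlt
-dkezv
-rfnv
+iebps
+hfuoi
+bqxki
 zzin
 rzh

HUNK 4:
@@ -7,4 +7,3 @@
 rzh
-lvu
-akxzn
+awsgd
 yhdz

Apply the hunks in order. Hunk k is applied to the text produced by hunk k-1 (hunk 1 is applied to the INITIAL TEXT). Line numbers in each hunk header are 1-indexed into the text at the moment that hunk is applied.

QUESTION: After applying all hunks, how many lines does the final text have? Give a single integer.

Answer: 9

Derivation:
Hunk 1: at line 1 remove [aunxx] add [xhlt,dkezv,rfnv] -> 10 lines: oxzwe zne xhlt dkezv rfnv ntu rzh lvu akxzn yhdz
Hunk 2: at line 5 remove [ntu] add [zzin] -> 10 lines: oxzwe zne xhlt dkezv rfnv zzin rzh lvu akxzn yhdz
Hunk 3: at line 1 remove [xhlt,dkezv,rfnv] add [iebps,hfuoi,bqxki] -> 10 lines: oxzwe zne iebps hfuoi bqxki zzin rzh lvu akxzn yhdz
Hunk 4: at line 7 remove [lvu,akxzn] add [awsgd] -> 9 lines: oxzwe zne iebps hfuoi bqxki zzin rzh awsgd yhdz
Final line count: 9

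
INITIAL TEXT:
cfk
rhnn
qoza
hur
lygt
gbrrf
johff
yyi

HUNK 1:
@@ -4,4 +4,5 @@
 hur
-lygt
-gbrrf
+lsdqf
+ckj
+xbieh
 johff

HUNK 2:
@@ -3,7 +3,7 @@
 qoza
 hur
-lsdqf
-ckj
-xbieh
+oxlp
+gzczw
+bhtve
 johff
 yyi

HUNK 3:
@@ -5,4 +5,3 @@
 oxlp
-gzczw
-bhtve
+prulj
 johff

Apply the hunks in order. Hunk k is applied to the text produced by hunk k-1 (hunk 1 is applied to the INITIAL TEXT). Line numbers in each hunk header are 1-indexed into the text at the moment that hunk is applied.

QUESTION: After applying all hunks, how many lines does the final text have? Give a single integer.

Hunk 1: at line 4 remove [lygt,gbrrf] add [lsdqf,ckj,xbieh] -> 9 lines: cfk rhnn qoza hur lsdqf ckj xbieh johff yyi
Hunk 2: at line 3 remove [lsdqf,ckj,xbieh] add [oxlp,gzczw,bhtve] -> 9 lines: cfk rhnn qoza hur oxlp gzczw bhtve johff yyi
Hunk 3: at line 5 remove [gzczw,bhtve] add [prulj] -> 8 lines: cfk rhnn qoza hur oxlp prulj johff yyi
Final line count: 8

Answer: 8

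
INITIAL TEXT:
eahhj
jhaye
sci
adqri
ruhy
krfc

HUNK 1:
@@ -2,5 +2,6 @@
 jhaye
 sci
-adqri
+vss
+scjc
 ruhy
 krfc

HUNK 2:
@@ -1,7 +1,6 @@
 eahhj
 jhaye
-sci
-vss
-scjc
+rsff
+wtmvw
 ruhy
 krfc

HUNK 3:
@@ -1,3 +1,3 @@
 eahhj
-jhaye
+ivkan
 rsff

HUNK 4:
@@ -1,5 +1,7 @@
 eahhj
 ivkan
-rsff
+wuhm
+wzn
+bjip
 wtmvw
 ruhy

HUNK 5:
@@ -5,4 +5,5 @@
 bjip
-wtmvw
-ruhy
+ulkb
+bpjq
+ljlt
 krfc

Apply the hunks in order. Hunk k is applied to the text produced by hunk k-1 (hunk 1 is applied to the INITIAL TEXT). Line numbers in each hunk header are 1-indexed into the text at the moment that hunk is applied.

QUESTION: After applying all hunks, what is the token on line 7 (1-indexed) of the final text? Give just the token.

Hunk 1: at line 2 remove [adqri] add [vss,scjc] -> 7 lines: eahhj jhaye sci vss scjc ruhy krfc
Hunk 2: at line 1 remove [sci,vss,scjc] add [rsff,wtmvw] -> 6 lines: eahhj jhaye rsff wtmvw ruhy krfc
Hunk 3: at line 1 remove [jhaye] add [ivkan] -> 6 lines: eahhj ivkan rsff wtmvw ruhy krfc
Hunk 4: at line 1 remove [rsff] add [wuhm,wzn,bjip] -> 8 lines: eahhj ivkan wuhm wzn bjip wtmvw ruhy krfc
Hunk 5: at line 5 remove [wtmvw,ruhy] add [ulkb,bpjq,ljlt] -> 9 lines: eahhj ivkan wuhm wzn bjip ulkb bpjq ljlt krfc
Final line 7: bpjq

Answer: bpjq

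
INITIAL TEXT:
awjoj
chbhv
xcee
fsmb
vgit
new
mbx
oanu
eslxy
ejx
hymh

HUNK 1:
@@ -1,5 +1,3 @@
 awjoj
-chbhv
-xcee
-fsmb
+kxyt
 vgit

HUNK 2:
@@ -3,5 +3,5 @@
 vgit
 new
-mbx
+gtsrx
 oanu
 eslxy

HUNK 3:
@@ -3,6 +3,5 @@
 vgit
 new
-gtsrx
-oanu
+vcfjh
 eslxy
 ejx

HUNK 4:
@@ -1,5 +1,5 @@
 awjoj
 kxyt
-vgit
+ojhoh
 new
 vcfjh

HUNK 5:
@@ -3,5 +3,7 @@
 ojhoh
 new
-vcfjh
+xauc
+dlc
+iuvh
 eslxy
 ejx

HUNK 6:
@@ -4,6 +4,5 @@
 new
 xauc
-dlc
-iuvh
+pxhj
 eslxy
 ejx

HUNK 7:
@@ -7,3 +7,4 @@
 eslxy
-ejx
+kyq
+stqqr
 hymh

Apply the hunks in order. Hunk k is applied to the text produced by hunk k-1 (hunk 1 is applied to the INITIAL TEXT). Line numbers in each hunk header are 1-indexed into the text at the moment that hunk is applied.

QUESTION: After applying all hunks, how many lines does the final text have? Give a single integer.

Answer: 10

Derivation:
Hunk 1: at line 1 remove [chbhv,xcee,fsmb] add [kxyt] -> 9 lines: awjoj kxyt vgit new mbx oanu eslxy ejx hymh
Hunk 2: at line 3 remove [mbx] add [gtsrx] -> 9 lines: awjoj kxyt vgit new gtsrx oanu eslxy ejx hymh
Hunk 3: at line 3 remove [gtsrx,oanu] add [vcfjh] -> 8 lines: awjoj kxyt vgit new vcfjh eslxy ejx hymh
Hunk 4: at line 1 remove [vgit] add [ojhoh] -> 8 lines: awjoj kxyt ojhoh new vcfjh eslxy ejx hymh
Hunk 5: at line 3 remove [vcfjh] add [xauc,dlc,iuvh] -> 10 lines: awjoj kxyt ojhoh new xauc dlc iuvh eslxy ejx hymh
Hunk 6: at line 4 remove [dlc,iuvh] add [pxhj] -> 9 lines: awjoj kxyt ojhoh new xauc pxhj eslxy ejx hymh
Hunk 7: at line 7 remove [ejx] add [kyq,stqqr] -> 10 lines: awjoj kxyt ojhoh new xauc pxhj eslxy kyq stqqr hymh
Final line count: 10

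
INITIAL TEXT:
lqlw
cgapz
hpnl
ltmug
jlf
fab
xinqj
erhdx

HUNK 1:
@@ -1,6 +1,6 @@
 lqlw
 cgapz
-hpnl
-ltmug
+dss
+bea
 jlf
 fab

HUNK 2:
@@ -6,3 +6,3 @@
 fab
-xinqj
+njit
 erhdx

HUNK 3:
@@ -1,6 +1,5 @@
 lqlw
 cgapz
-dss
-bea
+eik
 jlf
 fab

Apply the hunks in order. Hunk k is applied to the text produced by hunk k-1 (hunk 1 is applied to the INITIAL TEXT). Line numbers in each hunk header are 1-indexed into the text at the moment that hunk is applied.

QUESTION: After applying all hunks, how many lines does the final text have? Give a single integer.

Answer: 7

Derivation:
Hunk 1: at line 1 remove [hpnl,ltmug] add [dss,bea] -> 8 lines: lqlw cgapz dss bea jlf fab xinqj erhdx
Hunk 2: at line 6 remove [xinqj] add [njit] -> 8 lines: lqlw cgapz dss bea jlf fab njit erhdx
Hunk 3: at line 1 remove [dss,bea] add [eik] -> 7 lines: lqlw cgapz eik jlf fab njit erhdx
Final line count: 7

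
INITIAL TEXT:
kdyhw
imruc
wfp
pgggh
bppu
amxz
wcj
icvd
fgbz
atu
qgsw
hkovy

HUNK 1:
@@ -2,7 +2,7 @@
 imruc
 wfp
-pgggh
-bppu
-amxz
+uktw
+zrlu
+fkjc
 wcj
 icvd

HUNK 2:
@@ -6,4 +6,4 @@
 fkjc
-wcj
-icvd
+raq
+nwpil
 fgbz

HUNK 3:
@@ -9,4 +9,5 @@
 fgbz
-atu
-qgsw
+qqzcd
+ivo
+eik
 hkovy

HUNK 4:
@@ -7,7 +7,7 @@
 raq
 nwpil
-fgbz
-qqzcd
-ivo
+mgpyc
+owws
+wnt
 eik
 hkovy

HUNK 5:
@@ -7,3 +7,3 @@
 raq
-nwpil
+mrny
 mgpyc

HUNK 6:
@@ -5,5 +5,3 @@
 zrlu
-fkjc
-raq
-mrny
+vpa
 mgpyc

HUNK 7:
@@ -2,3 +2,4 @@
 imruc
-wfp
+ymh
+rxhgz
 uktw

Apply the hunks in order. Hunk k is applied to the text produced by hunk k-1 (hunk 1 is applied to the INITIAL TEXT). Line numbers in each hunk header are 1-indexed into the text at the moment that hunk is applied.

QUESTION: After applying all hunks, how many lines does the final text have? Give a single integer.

Hunk 1: at line 2 remove [pgggh,bppu,amxz] add [uktw,zrlu,fkjc] -> 12 lines: kdyhw imruc wfp uktw zrlu fkjc wcj icvd fgbz atu qgsw hkovy
Hunk 2: at line 6 remove [wcj,icvd] add [raq,nwpil] -> 12 lines: kdyhw imruc wfp uktw zrlu fkjc raq nwpil fgbz atu qgsw hkovy
Hunk 3: at line 9 remove [atu,qgsw] add [qqzcd,ivo,eik] -> 13 lines: kdyhw imruc wfp uktw zrlu fkjc raq nwpil fgbz qqzcd ivo eik hkovy
Hunk 4: at line 7 remove [fgbz,qqzcd,ivo] add [mgpyc,owws,wnt] -> 13 lines: kdyhw imruc wfp uktw zrlu fkjc raq nwpil mgpyc owws wnt eik hkovy
Hunk 5: at line 7 remove [nwpil] add [mrny] -> 13 lines: kdyhw imruc wfp uktw zrlu fkjc raq mrny mgpyc owws wnt eik hkovy
Hunk 6: at line 5 remove [fkjc,raq,mrny] add [vpa] -> 11 lines: kdyhw imruc wfp uktw zrlu vpa mgpyc owws wnt eik hkovy
Hunk 7: at line 2 remove [wfp] add [ymh,rxhgz] -> 12 lines: kdyhw imruc ymh rxhgz uktw zrlu vpa mgpyc owws wnt eik hkovy
Final line count: 12

Answer: 12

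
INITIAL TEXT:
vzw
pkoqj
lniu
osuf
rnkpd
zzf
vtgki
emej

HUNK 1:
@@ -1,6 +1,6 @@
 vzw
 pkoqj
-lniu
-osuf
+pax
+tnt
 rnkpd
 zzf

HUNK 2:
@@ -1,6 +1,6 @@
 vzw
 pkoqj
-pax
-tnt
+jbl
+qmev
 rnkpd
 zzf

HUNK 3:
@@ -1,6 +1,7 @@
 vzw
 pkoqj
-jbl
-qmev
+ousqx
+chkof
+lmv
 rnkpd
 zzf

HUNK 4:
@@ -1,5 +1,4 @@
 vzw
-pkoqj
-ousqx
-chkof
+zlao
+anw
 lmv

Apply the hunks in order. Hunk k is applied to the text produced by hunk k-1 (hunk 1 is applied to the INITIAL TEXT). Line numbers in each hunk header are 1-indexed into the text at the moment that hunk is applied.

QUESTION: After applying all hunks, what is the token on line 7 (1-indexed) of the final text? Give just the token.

Hunk 1: at line 1 remove [lniu,osuf] add [pax,tnt] -> 8 lines: vzw pkoqj pax tnt rnkpd zzf vtgki emej
Hunk 2: at line 1 remove [pax,tnt] add [jbl,qmev] -> 8 lines: vzw pkoqj jbl qmev rnkpd zzf vtgki emej
Hunk 3: at line 1 remove [jbl,qmev] add [ousqx,chkof,lmv] -> 9 lines: vzw pkoqj ousqx chkof lmv rnkpd zzf vtgki emej
Hunk 4: at line 1 remove [pkoqj,ousqx,chkof] add [zlao,anw] -> 8 lines: vzw zlao anw lmv rnkpd zzf vtgki emej
Final line 7: vtgki

Answer: vtgki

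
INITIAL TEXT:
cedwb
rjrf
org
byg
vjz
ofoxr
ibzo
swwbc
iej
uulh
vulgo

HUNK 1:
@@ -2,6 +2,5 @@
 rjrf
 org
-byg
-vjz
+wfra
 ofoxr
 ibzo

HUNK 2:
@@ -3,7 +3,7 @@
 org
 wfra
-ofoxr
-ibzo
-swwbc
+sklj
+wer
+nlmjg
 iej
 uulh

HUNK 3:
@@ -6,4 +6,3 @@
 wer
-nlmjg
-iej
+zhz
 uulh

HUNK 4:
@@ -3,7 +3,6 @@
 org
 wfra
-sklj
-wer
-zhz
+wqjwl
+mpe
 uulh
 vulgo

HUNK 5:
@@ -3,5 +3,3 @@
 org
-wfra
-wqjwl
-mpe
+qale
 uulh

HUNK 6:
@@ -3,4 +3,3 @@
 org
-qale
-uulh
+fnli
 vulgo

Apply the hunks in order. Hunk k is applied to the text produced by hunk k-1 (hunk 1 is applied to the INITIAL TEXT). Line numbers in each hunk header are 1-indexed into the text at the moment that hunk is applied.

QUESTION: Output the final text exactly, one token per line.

Answer: cedwb
rjrf
org
fnli
vulgo

Derivation:
Hunk 1: at line 2 remove [byg,vjz] add [wfra] -> 10 lines: cedwb rjrf org wfra ofoxr ibzo swwbc iej uulh vulgo
Hunk 2: at line 3 remove [ofoxr,ibzo,swwbc] add [sklj,wer,nlmjg] -> 10 lines: cedwb rjrf org wfra sklj wer nlmjg iej uulh vulgo
Hunk 3: at line 6 remove [nlmjg,iej] add [zhz] -> 9 lines: cedwb rjrf org wfra sklj wer zhz uulh vulgo
Hunk 4: at line 3 remove [sklj,wer,zhz] add [wqjwl,mpe] -> 8 lines: cedwb rjrf org wfra wqjwl mpe uulh vulgo
Hunk 5: at line 3 remove [wfra,wqjwl,mpe] add [qale] -> 6 lines: cedwb rjrf org qale uulh vulgo
Hunk 6: at line 3 remove [qale,uulh] add [fnli] -> 5 lines: cedwb rjrf org fnli vulgo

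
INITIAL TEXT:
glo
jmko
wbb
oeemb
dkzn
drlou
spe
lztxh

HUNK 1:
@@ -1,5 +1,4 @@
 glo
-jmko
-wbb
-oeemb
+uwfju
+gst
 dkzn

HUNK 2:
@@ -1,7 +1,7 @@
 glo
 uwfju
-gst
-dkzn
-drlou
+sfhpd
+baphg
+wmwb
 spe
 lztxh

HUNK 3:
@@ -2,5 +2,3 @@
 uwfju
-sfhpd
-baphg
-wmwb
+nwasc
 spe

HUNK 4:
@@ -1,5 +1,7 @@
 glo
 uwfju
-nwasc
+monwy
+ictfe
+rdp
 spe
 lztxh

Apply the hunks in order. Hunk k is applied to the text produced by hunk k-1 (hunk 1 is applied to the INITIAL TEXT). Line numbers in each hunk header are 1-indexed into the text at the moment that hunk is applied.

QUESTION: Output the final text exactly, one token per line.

Hunk 1: at line 1 remove [jmko,wbb,oeemb] add [uwfju,gst] -> 7 lines: glo uwfju gst dkzn drlou spe lztxh
Hunk 2: at line 1 remove [gst,dkzn,drlou] add [sfhpd,baphg,wmwb] -> 7 lines: glo uwfju sfhpd baphg wmwb spe lztxh
Hunk 3: at line 2 remove [sfhpd,baphg,wmwb] add [nwasc] -> 5 lines: glo uwfju nwasc spe lztxh
Hunk 4: at line 1 remove [nwasc] add [monwy,ictfe,rdp] -> 7 lines: glo uwfju monwy ictfe rdp spe lztxh

Answer: glo
uwfju
monwy
ictfe
rdp
spe
lztxh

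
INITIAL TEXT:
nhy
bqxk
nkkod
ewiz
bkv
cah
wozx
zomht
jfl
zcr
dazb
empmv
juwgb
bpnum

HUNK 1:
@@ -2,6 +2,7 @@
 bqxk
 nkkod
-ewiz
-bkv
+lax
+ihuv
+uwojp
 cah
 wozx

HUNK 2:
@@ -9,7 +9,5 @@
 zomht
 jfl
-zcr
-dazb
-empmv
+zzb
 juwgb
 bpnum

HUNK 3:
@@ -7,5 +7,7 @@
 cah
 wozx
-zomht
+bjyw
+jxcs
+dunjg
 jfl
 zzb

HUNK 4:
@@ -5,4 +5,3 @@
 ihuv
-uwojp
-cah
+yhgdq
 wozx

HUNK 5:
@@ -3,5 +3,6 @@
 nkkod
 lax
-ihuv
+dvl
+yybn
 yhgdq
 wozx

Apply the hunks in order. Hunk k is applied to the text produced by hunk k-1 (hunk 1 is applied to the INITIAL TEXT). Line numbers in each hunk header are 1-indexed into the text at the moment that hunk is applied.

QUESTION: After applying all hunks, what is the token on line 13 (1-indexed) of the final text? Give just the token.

Answer: zzb

Derivation:
Hunk 1: at line 2 remove [ewiz,bkv] add [lax,ihuv,uwojp] -> 15 lines: nhy bqxk nkkod lax ihuv uwojp cah wozx zomht jfl zcr dazb empmv juwgb bpnum
Hunk 2: at line 9 remove [zcr,dazb,empmv] add [zzb] -> 13 lines: nhy bqxk nkkod lax ihuv uwojp cah wozx zomht jfl zzb juwgb bpnum
Hunk 3: at line 7 remove [zomht] add [bjyw,jxcs,dunjg] -> 15 lines: nhy bqxk nkkod lax ihuv uwojp cah wozx bjyw jxcs dunjg jfl zzb juwgb bpnum
Hunk 4: at line 5 remove [uwojp,cah] add [yhgdq] -> 14 lines: nhy bqxk nkkod lax ihuv yhgdq wozx bjyw jxcs dunjg jfl zzb juwgb bpnum
Hunk 5: at line 3 remove [ihuv] add [dvl,yybn] -> 15 lines: nhy bqxk nkkod lax dvl yybn yhgdq wozx bjyw jxcs dunjg jfl zzb juwgb bpnum
Final line 13: zzb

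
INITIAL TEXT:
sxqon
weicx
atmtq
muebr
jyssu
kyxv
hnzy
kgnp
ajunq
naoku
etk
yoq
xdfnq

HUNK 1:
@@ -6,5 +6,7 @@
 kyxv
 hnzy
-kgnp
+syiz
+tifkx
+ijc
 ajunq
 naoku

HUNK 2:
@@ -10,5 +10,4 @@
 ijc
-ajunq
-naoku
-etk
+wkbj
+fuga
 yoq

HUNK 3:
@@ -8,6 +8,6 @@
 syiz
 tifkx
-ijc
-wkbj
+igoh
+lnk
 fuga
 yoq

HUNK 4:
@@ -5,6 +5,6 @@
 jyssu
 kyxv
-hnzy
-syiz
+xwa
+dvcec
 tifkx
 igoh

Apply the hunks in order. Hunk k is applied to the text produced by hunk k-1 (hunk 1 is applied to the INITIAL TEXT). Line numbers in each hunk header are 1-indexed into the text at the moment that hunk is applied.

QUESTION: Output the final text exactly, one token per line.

Hunk 1: at line 6 remove [kgnp] add [syiz,tifkx,ijc] -> 15 lines: sxqon weicx atmtq muebr jyssu kyxv hnzy syiz tifkx ijc ajunq naoku etk yoq xdfnq
Hunk 2: at line 10 remove [ajunq,naoku,etk] add [wkbj,fuga] -> 14 lines: sxqon weicx atmtq muebr jyssu kyxv hnzy syiz tifkx ijc wkbj fuga yoq xdfnq
Hunk 3: at line 8 remove [ijc,wkbj] add [igoh,lnk] -> 14 lines: sxqon weicx atmtq muebr jyssu kyxv hnzy syiz tifkx igoh lnk fuga yoq xdfnq
Hunk 4: at line 5 remove [hnzy,syiz] add [xwa,dvcec] -> 14 lines: sxqon weicx atmtq muebr jyssu kyxv xwa dvcec tifkx igoh lnk fuga yoq xdfnq

Answer: sxqon
weicx
atmtq
muebr
jyssu
kyxv
xwa
dvcec
tifkx
igoh
lnk
fuga
yoq
xdfnq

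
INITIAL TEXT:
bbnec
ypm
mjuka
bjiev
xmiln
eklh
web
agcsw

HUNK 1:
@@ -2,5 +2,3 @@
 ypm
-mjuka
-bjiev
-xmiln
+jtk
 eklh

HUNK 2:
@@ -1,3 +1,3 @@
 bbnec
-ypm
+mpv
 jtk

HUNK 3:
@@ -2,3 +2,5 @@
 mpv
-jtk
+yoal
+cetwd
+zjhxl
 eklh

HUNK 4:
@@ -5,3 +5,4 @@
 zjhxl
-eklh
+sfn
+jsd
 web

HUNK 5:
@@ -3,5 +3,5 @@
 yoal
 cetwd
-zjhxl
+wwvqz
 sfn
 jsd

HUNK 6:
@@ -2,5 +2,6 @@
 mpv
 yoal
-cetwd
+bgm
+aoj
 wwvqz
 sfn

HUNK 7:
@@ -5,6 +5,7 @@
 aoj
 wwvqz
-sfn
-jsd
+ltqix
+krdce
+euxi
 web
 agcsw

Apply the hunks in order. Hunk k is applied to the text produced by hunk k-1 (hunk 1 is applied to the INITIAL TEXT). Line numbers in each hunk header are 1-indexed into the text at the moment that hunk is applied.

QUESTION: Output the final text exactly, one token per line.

Hunk 1: at line 2 remove [mjuka,bjiev,xmiln] add [jtk] -> 6 lines: bbnec ypm jtk eklh web agcsw
Hunk 2: at line 1 remove [ypm] add [mpv] -> 6 lines: bbnec mpv jtk eklh web agcsw
Hunk 3: at line 2 remove [jtk] add [yoal,cetwd,zjhxl] -> 8 lines: bbnec mpv yoal cetwd zjhxl eklh web agcsw
Hunk 4: at line 5 remove [eklh] add [sfn,jsd] -> 9 lines: bbnec mpv yoal cetwd zjhxl sfn jsd web agcsw
Hunk 5: at line 3 remove [zjhxl] add [wwvqz] -> 9 lines: bbnec mpv yoal cetwd wwvqz sfn jsd web agcsw
Hunk 6: at line 2 remove [cetwd] add [bgm,aoj] -> 10 lines: bbnec mpv yoal bgm aoj wwvqz sfn jsd web agcsw
Hunk 7: at line 5 remove [sfn,jsd] add [ltqix,krdce,euxi] -> 11 lines: bbnec mpv yoal bgm aoj wwvqz ltqix krdce euxi web agcsw

Answer: bbnec
mpv
yoal
bgm
aoj
wwvqz
ltqix
krdce
euxi
web
agcsw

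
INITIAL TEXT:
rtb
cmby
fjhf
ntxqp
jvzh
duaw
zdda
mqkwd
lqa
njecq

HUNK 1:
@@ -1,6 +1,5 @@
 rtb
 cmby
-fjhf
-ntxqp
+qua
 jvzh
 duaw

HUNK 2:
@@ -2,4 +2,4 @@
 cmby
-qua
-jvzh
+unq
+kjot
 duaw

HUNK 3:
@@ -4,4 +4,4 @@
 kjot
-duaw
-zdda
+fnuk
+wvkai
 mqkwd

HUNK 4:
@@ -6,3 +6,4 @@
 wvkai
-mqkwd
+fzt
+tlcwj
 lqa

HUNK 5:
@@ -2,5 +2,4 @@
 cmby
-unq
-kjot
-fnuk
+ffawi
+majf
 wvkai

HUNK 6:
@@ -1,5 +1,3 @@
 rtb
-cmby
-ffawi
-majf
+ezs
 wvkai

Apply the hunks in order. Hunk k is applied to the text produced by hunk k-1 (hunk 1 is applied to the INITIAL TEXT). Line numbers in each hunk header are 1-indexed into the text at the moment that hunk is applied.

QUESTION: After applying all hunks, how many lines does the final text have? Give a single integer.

Hunk 1: at line 1 remove [fjhf,ntxqp] add [qua] -> 9 lines: rtb cmby qua jvzh duaw zdda mqkwd lqa njecq
Hunk 2: at line 2 remove [qua,jvzh] add [unq,kjot] -> 9 lines: rtb cmby unq kjot duaw zdda mqkwd lqa njecq
Hunk 3: at line 4 remove [duaw,zdda] add [fnuk,wvkai] -> 9 lines: rtb cmby unq kjot fnuk wvkai mqkwd lqa njecq
Hunk 4: at line 6 remove [mqkwd] add [fzt,tlcwj] -> 10 lines: rtb cmby unq kjot fnuk wvkai fzt tlcwj lqa njecq
Hunk 5: at line 2 remove [unq,kjot,fnuk] add [ffawi,majf] -> 9 lines: rtb cmby ffawi majf wvkai fzt tlcwj lqa njecq
Hunk 6: at line 1 remove [cmby,ffawi,majf] add [ezs] -> 7 lines: rtb ezs wvkai fzt tlcwj lqa njecq
Final line count: 7

Answer: 7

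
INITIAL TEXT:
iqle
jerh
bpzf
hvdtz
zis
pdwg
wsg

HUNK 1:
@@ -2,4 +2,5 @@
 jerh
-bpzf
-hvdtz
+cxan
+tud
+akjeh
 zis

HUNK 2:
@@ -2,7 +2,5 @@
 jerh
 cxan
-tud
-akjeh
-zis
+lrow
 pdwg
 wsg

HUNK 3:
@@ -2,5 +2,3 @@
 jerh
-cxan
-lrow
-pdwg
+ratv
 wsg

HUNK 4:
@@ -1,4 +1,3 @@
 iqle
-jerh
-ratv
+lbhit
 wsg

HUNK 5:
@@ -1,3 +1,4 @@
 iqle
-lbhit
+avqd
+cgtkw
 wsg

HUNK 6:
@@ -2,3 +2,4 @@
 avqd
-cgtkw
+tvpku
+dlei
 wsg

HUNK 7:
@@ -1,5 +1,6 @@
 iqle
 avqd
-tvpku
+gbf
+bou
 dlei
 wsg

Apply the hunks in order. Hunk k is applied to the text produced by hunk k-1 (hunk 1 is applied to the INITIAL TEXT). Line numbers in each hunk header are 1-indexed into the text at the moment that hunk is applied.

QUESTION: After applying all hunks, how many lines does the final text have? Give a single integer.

Hunk 1: at line 2 remove [bpzf,hvdtz] add [cxan,tud,akjeh] -> 8 lines: iqle jerh cxan tud akjeh zis pdwg wsg
Hunk 2: at line 2 remove [tud,akjeh,zis] add [lrow] -> 6 lines: iqle jerh cxan lrow pdwg wsg
Hunk 3: at line 2 remove [cxan,lrow,pdwg] add [ratv] -> 4 lines: iqle jerh ratv wsg
Hunk 4: at line 1 remove [jerh,ratv] add [lbhit] -> 3 lines: iqle lbhit wsg
Hunk 5: at line 1 remove [lbhit] add [avqd,cgtkw] -> 4 lines: iqle avqd cgtkw wsg
Hunk 6: at line 2 remove [cgtkw] add [tvpku,dlei] -> 5 lines: iqle avqd tvpku dlei wsg
Hunk 7: at line 1 remove [tvpku] add [gbf,bou] -> 6 lines: iqle avqd gbf bou dlei wsg
Final line count: 6

Answer: 6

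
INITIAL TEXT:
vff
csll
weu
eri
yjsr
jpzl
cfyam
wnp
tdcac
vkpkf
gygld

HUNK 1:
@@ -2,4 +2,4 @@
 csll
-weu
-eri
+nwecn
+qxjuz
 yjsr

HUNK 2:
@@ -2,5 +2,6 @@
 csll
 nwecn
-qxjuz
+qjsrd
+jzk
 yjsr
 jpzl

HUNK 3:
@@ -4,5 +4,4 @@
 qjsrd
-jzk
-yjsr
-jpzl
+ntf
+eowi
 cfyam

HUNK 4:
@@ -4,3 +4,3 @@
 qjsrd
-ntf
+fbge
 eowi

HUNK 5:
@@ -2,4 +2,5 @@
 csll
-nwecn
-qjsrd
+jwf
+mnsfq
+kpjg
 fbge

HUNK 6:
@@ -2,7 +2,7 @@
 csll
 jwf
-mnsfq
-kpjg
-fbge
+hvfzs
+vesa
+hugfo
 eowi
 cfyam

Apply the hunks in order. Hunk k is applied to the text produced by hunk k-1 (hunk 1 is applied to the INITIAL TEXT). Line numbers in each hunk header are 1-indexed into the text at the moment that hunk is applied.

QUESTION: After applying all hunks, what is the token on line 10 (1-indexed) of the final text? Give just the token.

Hunk 1: at line 2 remove [weu,eri] add [nwecn,qxjuz] -> 11 lines: vff csll nwecn qxjuz yjsr jpzl cfyam wnp tdcac vkpkf gygld
Hunk 2: at line 2 remove [qxjuz] add [qjsrd,jzk] -> 12 lines: vff csll nwecn qjsrd jzk yjsr jpzl cfyam wnp tdcac vkpkf gygld
Hunk 3: at line 4 remove [jzk,yjsr,jpzl] add [ntf,eowi] -> 11 lines: vff csll nwecn qjsrd ntf eowi cfyam wnp tdcac vkpkf gygld
Hunk 4: at line 4 remove [ntf] add [fbge] -> 11 lines: vff csll nwecn qjsrd fbge eowi cfyam wnp tdcac vkpkf gygld
Hunk 5: at line 2 remove [nwecn,qjsrd] add [jwf,mnsfq,kpjg] -> 12 lines: vff csll jwf mnsfq kpjg fbge eowi cfyam wnp tdcac vkpkf gygld
Hunk 6: at line 2 remove [mnsfq,kpjg,fbge] add [hvfzs,vesa,hugfo] -> 12 lines: vff csll jwf hvfzs vesa hugfo eowi cfyam wnp tdcac vkpkf gygld
Final line 10: tdcac

Answer: tdcac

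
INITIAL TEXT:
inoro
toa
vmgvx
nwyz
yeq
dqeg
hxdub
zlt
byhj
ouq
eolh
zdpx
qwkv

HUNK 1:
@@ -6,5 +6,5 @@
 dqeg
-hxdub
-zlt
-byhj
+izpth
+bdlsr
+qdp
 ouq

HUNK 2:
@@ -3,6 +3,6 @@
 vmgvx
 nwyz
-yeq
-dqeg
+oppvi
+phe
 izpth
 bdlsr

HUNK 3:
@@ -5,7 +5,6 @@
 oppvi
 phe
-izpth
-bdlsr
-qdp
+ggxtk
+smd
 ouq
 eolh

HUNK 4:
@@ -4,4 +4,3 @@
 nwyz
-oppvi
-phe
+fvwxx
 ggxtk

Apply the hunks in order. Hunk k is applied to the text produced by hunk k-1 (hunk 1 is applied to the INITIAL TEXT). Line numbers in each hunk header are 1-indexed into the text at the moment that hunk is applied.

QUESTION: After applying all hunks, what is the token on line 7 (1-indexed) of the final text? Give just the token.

Hunk 1: at line 6 remove [hxdub,zlt,byhj] add [izpth,bdlsr,qdp] -> 13 lines: inoro toa vmgvx nwyz yeq dqeg izpth bdlsr qdp ouq eolh zdpx qwkv
Hunk 2: at line 3 remove [yeq,dqeg] add [oppvi,phe] -> 13 lines: inoro toa vmgvx nwyz oppvi phe izpth bdlsr qdp ouq eolh zdpx qwkv
Hunk 3: at line 5 remove [izpth,bdlsr,qdp] add [ggxtk,smd] -> 12 lines: inoro toa vmgvx nwyz oppvi phe ggxtk smd ouq eolh zdpx qwkv
Hunk 4: at line 4 remove [oppvi,phe] add [fvwxx] -> 11 lines: inoro toa vmgvx nwyz fvwxx ggxtk smd ouq eolh zdpx qwkv
Final line 7: smd

Answer: smd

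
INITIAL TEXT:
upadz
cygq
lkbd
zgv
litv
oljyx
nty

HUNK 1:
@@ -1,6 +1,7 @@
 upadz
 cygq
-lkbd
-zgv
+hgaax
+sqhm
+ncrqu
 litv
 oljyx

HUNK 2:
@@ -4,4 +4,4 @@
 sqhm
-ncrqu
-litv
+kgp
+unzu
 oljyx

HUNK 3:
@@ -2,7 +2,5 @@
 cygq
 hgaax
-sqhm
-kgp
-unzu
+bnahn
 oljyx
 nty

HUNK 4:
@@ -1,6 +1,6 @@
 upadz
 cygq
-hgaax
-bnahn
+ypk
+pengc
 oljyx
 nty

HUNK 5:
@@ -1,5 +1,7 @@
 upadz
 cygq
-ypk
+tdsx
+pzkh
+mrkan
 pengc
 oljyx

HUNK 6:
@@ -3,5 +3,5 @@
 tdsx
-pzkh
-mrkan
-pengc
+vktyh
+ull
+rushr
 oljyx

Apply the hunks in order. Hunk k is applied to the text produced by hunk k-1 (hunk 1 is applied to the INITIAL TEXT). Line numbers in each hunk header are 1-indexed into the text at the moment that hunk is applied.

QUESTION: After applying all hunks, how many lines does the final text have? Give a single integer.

Hunk 1: at line 1 remove [lkbd,zgv] add [hgaax,sqhm,ncrqu] -> 8 lines: upadz cygq hgaax sqhm ncrqu litv oljyx nty
Hunk 2: at line 4 remove [ncrqu,litv] add [kgp,unzu] -> 8 lines: upadz cygq hgaax sqhm kgp unzu oljyx nty
Hunk 3: at line 2 remove [sqhm,kgp,unzu] add [bnahn] -> 6 lines: upadz cygq hgaax bnahn oljyx nty
Hunk 4: at line 1 remove [hgaax,bnahn] add [ypk,pengc] -> 6 lines: upadz cygq ypk pengc oljyx nty
Hunk 5: at line 1 remove [ypk] add [tdsx,pzkh,mrkan] -> 8 lines: upadz cygq tdsx pzkh mrkan pengc oljyx nty
Hunk 6: at line 3 remove [pzkh,mrkan,pengc] add [vktyh,ull,rushr] -> 8 lines: upadz cygq tdsx vktyh ull rushr oljyx nty
Final line count: 8

Answer: 8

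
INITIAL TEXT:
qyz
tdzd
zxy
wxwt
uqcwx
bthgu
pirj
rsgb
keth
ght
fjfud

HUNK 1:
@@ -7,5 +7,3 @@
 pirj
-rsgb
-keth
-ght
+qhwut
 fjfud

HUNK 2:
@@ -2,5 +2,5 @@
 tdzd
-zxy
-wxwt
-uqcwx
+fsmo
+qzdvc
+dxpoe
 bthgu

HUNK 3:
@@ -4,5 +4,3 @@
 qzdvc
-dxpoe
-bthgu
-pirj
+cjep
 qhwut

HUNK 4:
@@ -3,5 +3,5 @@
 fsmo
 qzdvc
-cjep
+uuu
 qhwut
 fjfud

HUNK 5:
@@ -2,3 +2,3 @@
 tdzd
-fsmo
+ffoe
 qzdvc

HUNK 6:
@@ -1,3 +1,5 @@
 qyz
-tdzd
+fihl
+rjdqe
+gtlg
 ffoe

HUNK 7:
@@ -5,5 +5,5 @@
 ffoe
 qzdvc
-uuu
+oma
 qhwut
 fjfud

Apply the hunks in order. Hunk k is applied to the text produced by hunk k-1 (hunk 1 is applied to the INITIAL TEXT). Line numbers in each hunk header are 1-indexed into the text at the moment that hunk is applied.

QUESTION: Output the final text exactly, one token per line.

Hunk 1: at line 7 remove [rsgb,keth,ght] add [qhwut] -> 9 lines: qyz tdzd zxy wxwt uqcwx bthgu pirj qhwut fjfud
Hunk 2: at line 2 remove [zxy,wxwt,uqcwx] add [fsmo,qzdvc,dxpoe] -> 9 lines: qyz tdzd fsmo qzdvc dxpoe bthgu pirj qhwut fjfud
Hunk 3: at line 4 remove [dxpoe,bthgu,pirj] add [cjep] -> 7 lines: qyz tdzd fsmo qzdvc cjep qhwut fjfud
Hunk 4: at line 3 remove [cjep] add [uuu] -> 7 lines: qyz tdzd fsmo qzdvc uuu qhwut fjfud
Hunk 5: at line 2 remove [fsmo] add [ffoe] -> 7 lines: qyz tdzd ffoe qzdvc uuu qhwut fjfud
Hunk 6: at line 1 remove [tdzd] add [fihl,rjdqe,gtlg] -> 9 lines: qyz fihl rjdqe gtlg ffoe qzdvc uuu qhwut fjfud
Hunk 7: at line 5 remove [uuu] add [oma] -> 9 lines: qyz fihl rjdqe gtlg ffoe qzdvc oma qhwut fjfud

Answer: qyz
fihl
rjdqe
gtlg
ffoe
qzdvc
oma
qhwut
fjfud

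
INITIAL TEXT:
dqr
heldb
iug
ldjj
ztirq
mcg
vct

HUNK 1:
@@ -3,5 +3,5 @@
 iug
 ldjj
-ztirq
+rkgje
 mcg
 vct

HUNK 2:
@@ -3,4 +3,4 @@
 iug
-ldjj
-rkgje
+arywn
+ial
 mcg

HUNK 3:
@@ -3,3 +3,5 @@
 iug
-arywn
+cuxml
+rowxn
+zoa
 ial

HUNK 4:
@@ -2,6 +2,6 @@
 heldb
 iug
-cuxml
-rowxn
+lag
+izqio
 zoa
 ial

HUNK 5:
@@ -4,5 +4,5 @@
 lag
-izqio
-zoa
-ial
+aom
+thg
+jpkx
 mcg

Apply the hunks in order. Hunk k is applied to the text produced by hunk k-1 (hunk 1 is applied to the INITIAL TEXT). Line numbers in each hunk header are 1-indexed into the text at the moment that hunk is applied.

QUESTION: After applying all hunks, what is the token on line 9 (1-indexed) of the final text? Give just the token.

Hunk 1: at line 3 remove [ztirq] add [rkgje] -> 7 lines: dqr heldb iug ldjj rkgje mcg vct
Hunk 2: at line 3 remove [ldjj,rkgje] add [arywn,ial] -> 7 lines: dqr heldb iug arywn ial mcg vct
Hunk 3: at line 3 remove [arywn] add [cuxml,rowxn,zoa] -> 9 lines: dqr heldb iug cuxml rowxn zoa ial mcg vct
Hunk 4: at line 2 remove [cuxml,rowxn] add [lag,izqio] -> 9 lines: dqr heldb iug lag izqio zoa ial mcg vct
Hunk 5: at line 4 remove [izqio,zoa,ial] add [aom,thg,jpkx] -> 9 lines: dqr heldb iug lag aom thg jpkx mcg vct
Final line 9: vct

Answer: vct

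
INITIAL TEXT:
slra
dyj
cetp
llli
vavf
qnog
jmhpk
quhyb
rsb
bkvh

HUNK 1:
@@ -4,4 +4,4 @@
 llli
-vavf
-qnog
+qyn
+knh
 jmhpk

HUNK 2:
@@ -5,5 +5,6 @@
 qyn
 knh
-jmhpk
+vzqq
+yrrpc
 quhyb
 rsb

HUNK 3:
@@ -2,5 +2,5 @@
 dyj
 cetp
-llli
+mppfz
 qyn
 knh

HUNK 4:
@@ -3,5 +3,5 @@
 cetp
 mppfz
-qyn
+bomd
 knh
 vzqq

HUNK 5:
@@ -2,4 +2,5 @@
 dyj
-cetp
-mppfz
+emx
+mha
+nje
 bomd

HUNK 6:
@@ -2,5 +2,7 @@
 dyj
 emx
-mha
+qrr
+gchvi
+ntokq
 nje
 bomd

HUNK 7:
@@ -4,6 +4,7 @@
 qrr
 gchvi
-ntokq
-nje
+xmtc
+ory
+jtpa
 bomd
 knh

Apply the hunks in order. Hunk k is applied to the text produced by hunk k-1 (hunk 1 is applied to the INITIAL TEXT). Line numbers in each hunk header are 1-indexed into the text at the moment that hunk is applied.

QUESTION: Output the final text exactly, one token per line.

Hunk 1: at line 4 remove [vavf,qnog] add [qyn,knh] -> 10 lines: slra dyj cetp llli qyn knh jmhpk quhyb rsb bkvh
Hunk 2: at line 5 remove [jmhpk] add [vzqq,yrrpc] -> 11 lines: slra dyj cetp llli qyn knh vzqq yrrpc quhyb rsb bkvh
Hunk 3: at line 2 remove [llli] add [mppfz] -> 11 lines: slra dyj cetp mppfz qyn knh vzqq yrrpc quhyb rsb bkvh
Hunk 4: at line 3 remove [qyn] add [bomd] -> 11 lines: slra dyj cetp mppfz bomd knh vzqq yrrpc quhyb rsb bkvh
Hunk 5: at line 2 remove [cetp,mppfz] add [emx,mha,nje] -> 12 lines: slra dyj emx mha nje bomd knh vzqq yrrpc quhyb rsb bkvh
Hunk 6: at line 2 remove [mha] add [qrr,gchvi,ntokq] -> 14 lines: slra dyj emx qrr gchvi ntokq nje bomd knh vzqq yrrpc quhyb rsb bkvh
Hunk 7: at line 4 remove [ntokq,nje] add [xmtc,ory,jtpa] -> 15 lines: slra dyj emx qrr gchvi xmtc ory jtpa bomd knh vzqq yrrpc quhyb rsb bkvh

Answer: slra
dyj
emx
qrr
gchvi
xmtc
ory
jtpa
bomd
knh
vzqq
yrrpc
quhyb
rsb
bkvh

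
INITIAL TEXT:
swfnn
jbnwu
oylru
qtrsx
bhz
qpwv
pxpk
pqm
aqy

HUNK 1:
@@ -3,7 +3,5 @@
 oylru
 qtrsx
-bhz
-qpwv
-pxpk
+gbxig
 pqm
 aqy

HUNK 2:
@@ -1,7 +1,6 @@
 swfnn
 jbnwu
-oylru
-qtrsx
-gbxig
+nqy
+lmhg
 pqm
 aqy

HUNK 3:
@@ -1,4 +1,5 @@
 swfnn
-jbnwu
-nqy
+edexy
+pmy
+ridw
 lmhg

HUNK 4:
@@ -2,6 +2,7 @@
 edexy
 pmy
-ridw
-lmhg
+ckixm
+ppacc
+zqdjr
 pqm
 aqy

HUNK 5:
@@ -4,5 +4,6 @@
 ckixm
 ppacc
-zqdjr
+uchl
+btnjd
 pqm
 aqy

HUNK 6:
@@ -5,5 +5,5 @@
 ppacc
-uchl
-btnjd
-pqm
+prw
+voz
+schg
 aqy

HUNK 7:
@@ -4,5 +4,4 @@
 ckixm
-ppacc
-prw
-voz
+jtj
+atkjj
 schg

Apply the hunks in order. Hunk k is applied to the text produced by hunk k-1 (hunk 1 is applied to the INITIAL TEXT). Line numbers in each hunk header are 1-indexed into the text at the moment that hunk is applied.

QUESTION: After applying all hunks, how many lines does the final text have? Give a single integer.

Hunk 1: at line 3 remove [bhz,qpwv,pxpk] add [gbxig] -> 7 lines: swfnn jbnwu oylru qtrsx gbxig pqm aqy
Hunk 2: at line 1 remove [oylru,qtrsx,gbxig] add [nqy,lmhg] -> 6 lines: swfnn jbnwu nqy lmhg pqm aqy
Hunk 3: at line 1 remove [jbnwu,nqy] add [edexy,pmy,ridw] -> 7 lines: swfnn edexy pmy ridw lmhg pqm aqy
Hunk 4: at line 2 remove [ridw,lmhg] add [ckixm,ppacc,zqdjr] -> 8 lines: swfnn edexy pmy ckixm ppacc zqdjr pqm aqy
Hunk 5: at line 4 remove [zqdjr] add [uchl,btnjd] -> 9 lines: swfnn edexy pmy ckixm ppacc uchl btnjd pqm aqy
Hunk 6: at line 5 remove [uchl,btnjd,pqm] add [prw,voz,schg] -> 9 lines: swfnn edexy pmy ckixm ppacc prw voz schg aqy
Hunk 7: at line 4 remove [ppacc,prw,voz] add [jtj,atkjj] -> 8 lines: swfnn edexy pmy ckixm jtj atkjj schg aqy
Final line count: 8

Answer: 8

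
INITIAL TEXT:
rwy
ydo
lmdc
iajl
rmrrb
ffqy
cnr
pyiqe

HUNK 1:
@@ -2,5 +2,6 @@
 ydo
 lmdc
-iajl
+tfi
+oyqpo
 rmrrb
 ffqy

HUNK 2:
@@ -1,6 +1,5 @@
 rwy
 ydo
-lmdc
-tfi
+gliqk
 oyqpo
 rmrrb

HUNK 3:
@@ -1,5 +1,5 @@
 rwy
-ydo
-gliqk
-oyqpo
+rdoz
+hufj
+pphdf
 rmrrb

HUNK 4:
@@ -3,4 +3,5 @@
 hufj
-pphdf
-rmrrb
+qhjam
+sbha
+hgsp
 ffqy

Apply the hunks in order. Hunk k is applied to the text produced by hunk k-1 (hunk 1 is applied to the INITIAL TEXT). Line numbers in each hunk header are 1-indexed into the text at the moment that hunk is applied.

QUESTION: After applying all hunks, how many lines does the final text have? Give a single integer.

Answer: 9

Derivation:
Hunk 1: at line 2 remove [iajl] add [tfi,oyqpo] -> 9 lines: rwy ydo lmdc tfi oyqpo rmrrb ffqy cnr pyiqe
Hunk 2: at line 1 remove [lmdc,tfi] add [gliqk] -> 8 lines: rwy ydo gliqk oyqpo rmrrb ffqy cnr pyiqe
Hunk 3: at line 1 remove [ydo,gliqk,oyqpo] add [rdoz,hufj,pphdf] -> 8 lines: rwy rdoz hufj pphdf rmrrb ffqy cnr pyiqe
Hunk 4: at line 3 remove [pphdf,rmrrb] add [qhjam,sbha,hgsp] -> 9 lines: rwy rdoz hufj qhjam sbha hgsp ffqy cnr pyiqe
Final line count: 9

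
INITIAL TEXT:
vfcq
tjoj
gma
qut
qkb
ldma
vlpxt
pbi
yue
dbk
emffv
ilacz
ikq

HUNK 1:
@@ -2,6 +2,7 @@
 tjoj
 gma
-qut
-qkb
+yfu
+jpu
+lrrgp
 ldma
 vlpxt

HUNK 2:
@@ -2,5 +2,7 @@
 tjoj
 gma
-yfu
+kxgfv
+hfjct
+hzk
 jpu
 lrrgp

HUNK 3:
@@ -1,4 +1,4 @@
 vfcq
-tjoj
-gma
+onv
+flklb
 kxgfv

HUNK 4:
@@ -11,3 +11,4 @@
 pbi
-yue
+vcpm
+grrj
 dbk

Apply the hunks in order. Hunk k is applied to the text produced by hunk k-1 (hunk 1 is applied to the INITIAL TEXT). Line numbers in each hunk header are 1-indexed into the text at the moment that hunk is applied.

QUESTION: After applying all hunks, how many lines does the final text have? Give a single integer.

Answer: 17

Derivation:
Hunk 1: at line 2 remove [qut,qkb] add [yfu,jpu,lrrgp] -> 14 lines: vfcq tjoj gma yfu jpu lrrgp ldma vlpxt pbi yue dbk emffv ilacz ikq
Hunk 2: at line 2 remove [yfu] add [kxgfv,hfjct,hzk] -> 16 lines: vfcq tjoj gma kxgfv hfjct hzk jpu lrrgp ldma vlpxt pbi yue dbk emffv ilacz ikq
Hunk 3: at line 1 remove [tjoj,gma] add [onv,flklb] -> 16 lines: vfcq onv flklb kxgfv hfjct hzk jpu lrrgp ldma vlpxt pbi yue dbk emffv ilacz ikq
Hunk 4: at line 11 remove [yue] add [vcpm,grrj] -> 17 lines: vfcq onv flklb kxgfv hfjct hzk jpu lrrgp ldma vlpxt pbi vcpm grrj dbk emffv ilacz ikq
Final line count: 17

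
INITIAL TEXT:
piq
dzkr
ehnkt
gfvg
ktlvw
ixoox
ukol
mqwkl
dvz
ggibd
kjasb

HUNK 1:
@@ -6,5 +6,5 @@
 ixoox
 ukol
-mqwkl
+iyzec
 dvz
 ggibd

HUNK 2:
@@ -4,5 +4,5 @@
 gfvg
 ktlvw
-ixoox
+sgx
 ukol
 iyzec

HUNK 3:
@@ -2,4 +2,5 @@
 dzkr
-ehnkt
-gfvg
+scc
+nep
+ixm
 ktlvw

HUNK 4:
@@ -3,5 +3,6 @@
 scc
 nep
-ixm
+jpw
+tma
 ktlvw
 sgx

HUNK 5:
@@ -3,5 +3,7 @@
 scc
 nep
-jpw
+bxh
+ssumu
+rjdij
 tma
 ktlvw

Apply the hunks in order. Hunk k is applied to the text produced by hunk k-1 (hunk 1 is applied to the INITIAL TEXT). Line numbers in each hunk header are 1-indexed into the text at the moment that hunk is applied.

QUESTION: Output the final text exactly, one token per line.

Answer: piq
dzkr
scc
nep
bxh
ssumu
rjdij
tma
ktlvw
sgx
ukol
iyzec
dvz
ggibd
kjasb

Derivation:
Hunk 1: at line 6 remove [mqwkl] add [iyzec] -> 11 lines: piq dzkr ehnkt gfvg ktlvw ixoox ukol iyzec dvz ggibd kjasb
Hunk 2: at line 4 remove [ixoox] add [sgx] -> 11 lines: piq dzkr ehnkt gfvg ktlvw sgx ukol iyzec dvz ggibd kjasb
Hunk 3: at line 2 remove [ehnkt,gfvg] add [scc,nep,ixm] -> 12 lines: piq dzkr scc nep ixm ktlvw sgx ukol iyzec dvz ggibd kjasb
Hunk 4: at line 3 remove [ixm] add [jpw,tma] -> 13 lines: piq dzkr scc nep jpw tma ktlvw sgx ukol iyzec dvz ggibd kjasb
Hunk 5: at line 3 remove [jpw] add [bxh,ssumu,rjdij] -> 15 lines: piq dzkr scc nep bxh ssumu rjdij tma ktlvw sgx ukol iyzec dvz ggibd kjasb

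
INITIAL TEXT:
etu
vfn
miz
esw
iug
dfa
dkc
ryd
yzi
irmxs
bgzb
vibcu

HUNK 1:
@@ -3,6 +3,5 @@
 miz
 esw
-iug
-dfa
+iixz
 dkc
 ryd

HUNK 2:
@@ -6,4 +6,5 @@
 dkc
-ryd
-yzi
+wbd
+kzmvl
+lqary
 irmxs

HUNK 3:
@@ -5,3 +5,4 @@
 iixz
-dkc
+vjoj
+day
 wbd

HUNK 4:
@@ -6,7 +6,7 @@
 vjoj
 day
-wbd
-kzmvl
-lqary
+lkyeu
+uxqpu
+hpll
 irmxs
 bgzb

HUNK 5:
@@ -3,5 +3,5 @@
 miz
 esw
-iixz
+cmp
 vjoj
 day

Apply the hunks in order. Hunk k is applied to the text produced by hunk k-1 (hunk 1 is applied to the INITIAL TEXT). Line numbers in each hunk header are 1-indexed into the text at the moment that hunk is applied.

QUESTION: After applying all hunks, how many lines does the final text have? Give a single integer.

Hunk 1: at line 3 remove [iug,dfa] add [iixz] -> 11 lines: etu vfn miz esw iixz dkc ryd yzi irmxs bgzb vibcu
Hunk 2: at line 6 remove [ryd,yzi] add [wbd,kzmvl,lqary] -> 12 lines: etu vfn miz esw iixz dkc wbd kzmvl lqary irmxs bgzb vibcu
Hunk 3: at line 5 remove [dkc] add [vjoj,day] -> 13 lines: etu vfn miz esw iixz vjoj day wbd kzmvl lqary irmxs bgzb vibcu
Hunk 4: at line 6 remove [wbd,kzmvl,lqary] add [lkyeu,uxqpu,hpll] -> 13 lines: etu vfn miz esw iixz vjoj day lkyeu uxqpu hpll irmxs bgzb vibcu
Hunk 5: at line 3 remove [iixz] add [cmp] -> 13 lines: etu vfn miz esw cmp vjoj day lkyeu uxqpu hpll irmxs bgzb vibcu
Final line count: 13

Answer: 13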